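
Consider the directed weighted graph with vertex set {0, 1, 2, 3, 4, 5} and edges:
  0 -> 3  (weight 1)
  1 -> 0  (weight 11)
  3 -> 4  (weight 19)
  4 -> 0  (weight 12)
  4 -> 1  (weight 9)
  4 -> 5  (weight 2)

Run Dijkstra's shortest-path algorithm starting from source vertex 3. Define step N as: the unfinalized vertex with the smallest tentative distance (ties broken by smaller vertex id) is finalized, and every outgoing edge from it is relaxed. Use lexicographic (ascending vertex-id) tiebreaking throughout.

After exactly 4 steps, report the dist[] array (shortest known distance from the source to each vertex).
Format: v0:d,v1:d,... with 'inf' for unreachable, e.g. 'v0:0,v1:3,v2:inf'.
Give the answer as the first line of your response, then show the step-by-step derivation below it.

v0:31,v1:28,v2:inf,v3:0,v4:19,v5:21

step 1: dist = v0:inf,v1:inf,v2:inf,v3:0,v4:19,v5:inf
step 2: dist = v0:31,v1:28,v2:inf,v3:0,v4:19,v5:21
step 3: dist = v0:31,v1:28,v2:inf,v3:0,v4:19,v5:21
step 4: dist = v0:31,v1:28,v2:inf,v3:0,v4:19,v5:21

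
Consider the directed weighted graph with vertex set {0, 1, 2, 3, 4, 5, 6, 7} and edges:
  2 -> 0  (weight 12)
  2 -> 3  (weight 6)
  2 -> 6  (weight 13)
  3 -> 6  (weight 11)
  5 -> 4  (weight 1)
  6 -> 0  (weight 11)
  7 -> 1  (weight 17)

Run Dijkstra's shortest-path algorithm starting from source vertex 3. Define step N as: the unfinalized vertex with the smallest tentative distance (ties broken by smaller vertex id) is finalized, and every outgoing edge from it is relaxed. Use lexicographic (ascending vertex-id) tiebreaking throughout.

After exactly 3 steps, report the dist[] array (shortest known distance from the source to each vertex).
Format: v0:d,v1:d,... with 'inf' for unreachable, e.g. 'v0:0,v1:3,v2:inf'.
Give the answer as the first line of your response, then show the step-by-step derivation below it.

v0:22,v1:inf,v2:inf,v3:0,v4:inf,v5:inf,v6:11,v7:inf

step 1: dist = v0:inf,v1:inf,v2:inf,v3:0,v4:inf,v5:inf,v6:11,v7:inf
step 2: dist = v0:22,v1:inf,v2:inf,v3:0,v4:inf,v5:inf,v6:11,v7:inf
step 3: dist = v0:22,v1:inf,v2:inf,v3:0,v4:inf,v5:inf,v6:11,v7:inf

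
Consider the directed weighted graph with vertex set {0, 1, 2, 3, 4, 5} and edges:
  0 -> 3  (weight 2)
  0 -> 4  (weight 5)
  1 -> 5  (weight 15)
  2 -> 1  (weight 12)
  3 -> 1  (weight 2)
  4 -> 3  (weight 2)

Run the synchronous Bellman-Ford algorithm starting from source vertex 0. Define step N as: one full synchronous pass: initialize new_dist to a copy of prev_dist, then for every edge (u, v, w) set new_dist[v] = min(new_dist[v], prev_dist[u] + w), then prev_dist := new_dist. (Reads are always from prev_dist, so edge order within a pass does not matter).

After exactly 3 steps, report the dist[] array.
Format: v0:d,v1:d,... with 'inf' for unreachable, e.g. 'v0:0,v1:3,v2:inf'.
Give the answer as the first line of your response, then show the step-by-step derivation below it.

v0:0,v1:4,v2:inf,v3:2,v4:5,v5:19

step 1: dist = v0:0,v1:inf,v2:inf,v3:2,v4:5,v5:inf
step 2: dist = v0:0,v1:4,v2:inf,v3:2,v4:5,v5:inf
step 3: dist = v0:0,v1:4,v2:inf,v3:2,v4:5,v5:19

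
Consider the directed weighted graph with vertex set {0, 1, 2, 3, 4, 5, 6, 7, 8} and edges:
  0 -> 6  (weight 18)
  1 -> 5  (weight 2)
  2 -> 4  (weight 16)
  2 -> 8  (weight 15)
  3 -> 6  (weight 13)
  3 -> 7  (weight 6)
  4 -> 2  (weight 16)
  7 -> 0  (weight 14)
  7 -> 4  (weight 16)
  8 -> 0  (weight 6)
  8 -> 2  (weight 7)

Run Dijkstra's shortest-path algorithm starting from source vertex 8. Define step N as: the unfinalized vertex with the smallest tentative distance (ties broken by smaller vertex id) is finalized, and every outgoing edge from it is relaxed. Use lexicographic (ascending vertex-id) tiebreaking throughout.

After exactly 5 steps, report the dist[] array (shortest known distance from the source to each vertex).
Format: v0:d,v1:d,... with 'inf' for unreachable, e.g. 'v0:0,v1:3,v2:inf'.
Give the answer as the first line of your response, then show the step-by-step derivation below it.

v0:6,v1:inf,v2:7,v3:inf,v4:23,v5:inf,v6:24,v7:inf,v8:0

step 1: dist = v0:6,v1:inf,v2:7,v3:inf,v4:inf,v5:inf,v6:inf,v7:inf,v8:0
step 2: dist = v0:6,v1:inf,v2:7,v3:inf,v4:inf,v5:inf,v6:24,v7:inf,v8:0
step 3: dist = v0:6,v1:inf,v2:7,v3:inf,v4:23,v5:inf,v6:24,v7:inf,v8:0
step 4: dist = v0:6,v1:inf,v2:7,v3:inf,v4:23,v5:inf,v6:24,v7:inf,v8:0
step 5: dist = v0:6,v1:inf,v2:7,v3:inf,v4:23,v5:inf,v6:24,v7:inf,v8:0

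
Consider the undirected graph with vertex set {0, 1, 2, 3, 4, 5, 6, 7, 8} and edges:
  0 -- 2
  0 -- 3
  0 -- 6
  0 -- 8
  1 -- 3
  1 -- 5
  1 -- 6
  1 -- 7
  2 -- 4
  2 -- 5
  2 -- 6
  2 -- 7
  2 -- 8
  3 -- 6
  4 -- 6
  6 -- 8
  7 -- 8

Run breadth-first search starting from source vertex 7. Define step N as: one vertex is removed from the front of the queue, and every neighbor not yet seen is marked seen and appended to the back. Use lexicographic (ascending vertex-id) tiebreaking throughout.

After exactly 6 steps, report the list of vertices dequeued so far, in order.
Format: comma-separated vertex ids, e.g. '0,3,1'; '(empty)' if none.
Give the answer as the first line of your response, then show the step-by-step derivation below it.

7,1,2,8,3,5

step 1: dequeue 7; queue=[1,2,8]; order=7
step 2: dequeue 1; queue=[2,8,3,5,6]; order=7,1
step 3: dequeue 2; queue=[8,3,5,6,0,4]; order=7,1,2
step 4: dequeue 8; queue=[3,5,6,0,4]; order=7,1,2,8
step 5: dequeue 3; queue=[5,6,0,4]; order=7,1,2,8,3
step 6: dequeue 5; queue=[6,0,4]; order=7,1,2,8,3,5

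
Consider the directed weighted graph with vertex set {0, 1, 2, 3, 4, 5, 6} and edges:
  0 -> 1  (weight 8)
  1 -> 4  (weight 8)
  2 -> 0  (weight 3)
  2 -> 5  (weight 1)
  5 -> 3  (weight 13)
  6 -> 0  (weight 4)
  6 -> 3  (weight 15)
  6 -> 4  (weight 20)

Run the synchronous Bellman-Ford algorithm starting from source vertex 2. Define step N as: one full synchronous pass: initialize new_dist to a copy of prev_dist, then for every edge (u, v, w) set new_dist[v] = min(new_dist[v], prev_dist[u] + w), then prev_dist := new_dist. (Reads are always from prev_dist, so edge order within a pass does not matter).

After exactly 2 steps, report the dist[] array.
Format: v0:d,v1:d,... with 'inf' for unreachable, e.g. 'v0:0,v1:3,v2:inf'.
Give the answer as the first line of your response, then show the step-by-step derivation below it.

v0:3,v1:11,v2:0,v3:14,v4:inf,v5:1,v6:inf

step 1: dist = v0:3,v1:inf,v2:0,v3:inf,v4:inf,v5:1,v6:inf
step 2: dist = v0:3,v1:11,v2:0,v3:14,v4:inf,v5:1,v6:inf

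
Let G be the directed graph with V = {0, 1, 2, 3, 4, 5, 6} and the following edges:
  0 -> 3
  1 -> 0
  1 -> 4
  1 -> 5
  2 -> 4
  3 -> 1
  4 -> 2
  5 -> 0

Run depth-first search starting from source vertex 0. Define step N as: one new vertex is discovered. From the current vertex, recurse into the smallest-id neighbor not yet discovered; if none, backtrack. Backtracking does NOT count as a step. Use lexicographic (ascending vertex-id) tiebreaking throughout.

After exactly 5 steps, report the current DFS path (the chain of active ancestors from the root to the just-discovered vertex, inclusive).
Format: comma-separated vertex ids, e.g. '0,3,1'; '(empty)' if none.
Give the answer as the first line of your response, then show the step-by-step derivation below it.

0,3,1,4,2

step 1: discover 0; path=0; order=0
step 2: discover 3; path=0>3; order=0,3
step 3: discover 1; path=0>3>1; order=0,3,1
step 4: discover 4; path=0>3>1>4; order=0,3,1,4
step 5: discover 2; path=0>3>1>4>2; order=0,3,1,4,2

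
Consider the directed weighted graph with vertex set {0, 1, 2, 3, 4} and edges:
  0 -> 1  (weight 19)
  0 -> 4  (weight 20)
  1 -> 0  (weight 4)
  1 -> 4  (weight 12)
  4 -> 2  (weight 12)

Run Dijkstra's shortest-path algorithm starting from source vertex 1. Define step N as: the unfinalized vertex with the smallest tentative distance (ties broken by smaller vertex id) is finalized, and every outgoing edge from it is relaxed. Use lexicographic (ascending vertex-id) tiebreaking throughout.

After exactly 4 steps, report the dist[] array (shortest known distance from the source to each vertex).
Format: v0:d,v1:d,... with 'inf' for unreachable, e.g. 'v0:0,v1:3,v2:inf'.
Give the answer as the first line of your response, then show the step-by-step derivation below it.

v0:4,v1:0,v2:24,v3:inf,v4:12

step 1: dist = v0:4,v1:0,v2:inf,v3:inf,v4:12
step 2: dist = v0:4,v1:0,v2:inf,v3:inf,v4:12
step 3: dist = v0:4,v1:0,v2:24,v3:inf,v4:12
step 4: dist = v0:4,v1:0,v2:24,v3:inf,v4:12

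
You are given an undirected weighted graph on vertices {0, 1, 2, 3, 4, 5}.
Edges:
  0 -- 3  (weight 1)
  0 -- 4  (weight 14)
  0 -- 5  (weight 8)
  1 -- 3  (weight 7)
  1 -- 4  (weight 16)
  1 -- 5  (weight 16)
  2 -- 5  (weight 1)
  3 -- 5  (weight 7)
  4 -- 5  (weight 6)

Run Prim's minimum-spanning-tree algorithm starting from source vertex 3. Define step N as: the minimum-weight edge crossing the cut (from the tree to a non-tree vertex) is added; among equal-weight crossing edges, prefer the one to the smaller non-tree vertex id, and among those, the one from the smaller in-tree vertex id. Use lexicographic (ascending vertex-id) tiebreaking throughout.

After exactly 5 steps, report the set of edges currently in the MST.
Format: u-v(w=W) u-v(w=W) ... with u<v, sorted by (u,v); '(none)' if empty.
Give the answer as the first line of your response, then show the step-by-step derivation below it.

0-3(w=1) 1-3(w=7) 2-5(w=1) 3-5(w=7) 4-5(w=6)

step 1: add edge 0-3 (w=1); MST = {0-3(w=1)}
step 2: add edge 1-3 (w=7); MST = {0-3(w=1) 1-3(w=7)}
step 3: add edge 3-5 (w=7); MST = {0-3(w=1) 1-3(w=7) 3-5(w=7)}
step 4: add edge 2-5 (w=1); MST = {0-3(w=1) 1-3(w=7) 2-5(w=1) 3-5(w=7)}
step 5: add edge 4-5 (w=6); MST = {0-3(w=1) 1-3(w=7) 2-5(w=1) 3-5(w=7) 4-5(w=6)}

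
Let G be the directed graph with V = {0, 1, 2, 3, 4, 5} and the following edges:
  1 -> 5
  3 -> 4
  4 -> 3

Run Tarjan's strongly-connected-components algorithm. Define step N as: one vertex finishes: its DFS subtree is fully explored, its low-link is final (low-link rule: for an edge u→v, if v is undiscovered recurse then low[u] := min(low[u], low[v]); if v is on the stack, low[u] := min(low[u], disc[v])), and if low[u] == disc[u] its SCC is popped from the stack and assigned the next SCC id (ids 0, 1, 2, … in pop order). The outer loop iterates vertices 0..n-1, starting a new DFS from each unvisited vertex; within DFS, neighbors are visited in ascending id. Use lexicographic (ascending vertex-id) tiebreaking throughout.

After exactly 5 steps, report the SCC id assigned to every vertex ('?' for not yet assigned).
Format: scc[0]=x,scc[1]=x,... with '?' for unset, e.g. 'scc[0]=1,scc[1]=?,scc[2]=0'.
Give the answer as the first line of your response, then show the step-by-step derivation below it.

scc[0]=0,scc[1]=2,scc[2]=3,scc[3]=?,scc[4]=?,scc[5]=1

step 1: low=(low[0]=0,low[1]=?,low[2]=?,low[3]=?,low[4]=?,low[5]=?); scc=(scc[0]=0,scc[1]=?,scc[2]=?,scc[3]=?,scc[4]=?,scc[5]=?)
step 2: low=(low[0]=0,low[1]=1,low[2]=?,low[3]=?,low[4]=?,low[5]=2); scc=(scc[0]=0,scc[1]=?,scc[2]=?,scc[3]=?,scc[4]=?,scc[5]=1)
step 3: low=(low[0]=0,low[1]=1,low[2]=?,low[3]=?,low[4]=?,low[5]=2); scc=(scc[0]=0,scc[1]=2,scc[2]=?,scc[3]=?,scc[4]=?,scc[5]=1)
step 4: low=(low[0]=0,low[1]=1,low[2]=3,low[3]=?,low[4]=?,low[5]=2); scc=(scc[0]=0,scc[1]=2,scc[2]=3,scc[3]=?,scc[4]=?,scc[5]=1)
step 5: low=(low[0]=0,low[1]=1,low[2]=3,low[3]=4,low[4]=4,low[5]=2); scc=(scc[0]=0,scc[1]=2,scc[2]=3,scc[3]=?,scc[4]=?,scc[5]=1)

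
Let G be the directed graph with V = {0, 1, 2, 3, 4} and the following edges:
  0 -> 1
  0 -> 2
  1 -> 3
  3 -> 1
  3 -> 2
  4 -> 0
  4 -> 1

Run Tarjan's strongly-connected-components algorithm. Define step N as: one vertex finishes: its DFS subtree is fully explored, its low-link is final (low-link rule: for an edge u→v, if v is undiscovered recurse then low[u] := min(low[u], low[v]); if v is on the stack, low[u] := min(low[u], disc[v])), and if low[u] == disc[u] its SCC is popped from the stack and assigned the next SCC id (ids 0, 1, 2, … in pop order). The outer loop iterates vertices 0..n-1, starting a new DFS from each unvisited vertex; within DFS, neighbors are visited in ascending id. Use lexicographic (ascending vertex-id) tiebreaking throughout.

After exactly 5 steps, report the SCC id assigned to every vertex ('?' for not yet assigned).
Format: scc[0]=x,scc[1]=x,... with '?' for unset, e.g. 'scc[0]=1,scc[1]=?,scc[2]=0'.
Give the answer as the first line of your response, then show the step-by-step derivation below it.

scc[0]=2,scc[1]=1,scc[2]=0,scc[3]=1,scc[4]=3

step 1: low=(low[0]=0,low[1]=1,low[2]=3,low[3]=1,low[4]=?); scc=(scc[0]=?,scc[1]=?,scc[2]=0,scc[3]=?,scc[4]=?)
step 2: low=(low[0]=0,low[1]=1,low[2]=3,low[3]=1,low[4]=?); scc=(scc[0]=?,scc[1]=?,scc[2]=0,scc[3]=?,scc[4]=?)
step 3: low=(low[0]=0,low[1]=1,low[2]=3,low[3]=1,low[4]=?); scc=(scc[0]=?,scc[1]=1,scc[2]=0,scc[3]=1,scc[4]=?)
step 4: low=(low[0]=0,low[1]=1,low[2]=3,low[3]=1,low[4]=?); scc=(scc[0]=2,scc[1]=1,scc[2]=0,scc[3]=1,scc[4]=?)
step 5: low=(low[0]=0,low[1]=1,low[2]=3,low[3]=1,low[4]=4); scc=(scc[0]=2,scc[1]=1,scc[2]=0,scc[3]=1,scc[4]=3)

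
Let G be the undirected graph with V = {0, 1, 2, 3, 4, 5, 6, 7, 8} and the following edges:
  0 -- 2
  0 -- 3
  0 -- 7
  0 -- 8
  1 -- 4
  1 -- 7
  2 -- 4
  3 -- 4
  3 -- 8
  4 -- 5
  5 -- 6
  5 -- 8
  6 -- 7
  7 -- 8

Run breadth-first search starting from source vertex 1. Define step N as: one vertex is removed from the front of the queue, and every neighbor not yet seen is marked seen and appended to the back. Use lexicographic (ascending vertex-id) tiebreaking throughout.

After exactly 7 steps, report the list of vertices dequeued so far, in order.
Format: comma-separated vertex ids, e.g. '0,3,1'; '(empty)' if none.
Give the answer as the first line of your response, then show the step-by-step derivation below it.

1,4,7,2,3,5,0

step 1: dequeue 1; queue=[4,7]; order=1
step 2: dequeue 4; queue=[7,2,3,5]; order=1,4
step 3: dequeue 7; queue=[2,3,5,0,6,8]; order=1,4,7
step 4: dequeue 2; queue=[3,5,0,6,8]; order=1,4,7,2
step 5: dequeue 3; queue=[5,0,6,8]; order=1,4,7,2,3
step 6: dequeue 5; queue=[0,6,8]; order=1,4,7,2,3,5
step 7: dequeue 0; queue=[6,8]; order=1,4,7,2,3,5,0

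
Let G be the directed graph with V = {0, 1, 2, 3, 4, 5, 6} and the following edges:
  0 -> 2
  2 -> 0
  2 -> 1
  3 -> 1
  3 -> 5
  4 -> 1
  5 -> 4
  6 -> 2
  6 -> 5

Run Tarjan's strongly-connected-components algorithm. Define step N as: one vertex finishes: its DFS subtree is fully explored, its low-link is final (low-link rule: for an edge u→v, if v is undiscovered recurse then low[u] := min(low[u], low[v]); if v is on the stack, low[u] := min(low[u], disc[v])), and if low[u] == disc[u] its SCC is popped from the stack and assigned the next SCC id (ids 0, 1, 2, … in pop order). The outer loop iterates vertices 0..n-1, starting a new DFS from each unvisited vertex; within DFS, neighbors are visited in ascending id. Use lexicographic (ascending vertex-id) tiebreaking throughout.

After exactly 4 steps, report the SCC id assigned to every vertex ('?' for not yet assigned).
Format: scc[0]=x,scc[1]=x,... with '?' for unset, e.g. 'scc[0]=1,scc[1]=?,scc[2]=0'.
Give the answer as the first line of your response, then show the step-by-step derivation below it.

scc[0]=1,scc[1]=0,scc[2]=1,scc[3]=?,scc[4]=2,scc[5]=?,scc[6]=?

step 1: low=(low[0]=0,low[1]=2,low[2]=0,low[3]=?,low[4]=?,low[5]=?,low[6]=?); scc=(scc[0]=?,scc[1]=0,scc[2]=?,scc[3]=?,scc[4]=?,scc[5]=?,scc[6]=?)
step 2: low=(low[0]=0,low[1]=2,low[2]=0,low[3]=?,low[4]=?,low[5]=?,low[6]=?); scc=(scc[0]=?,scc[1]=0,scc[2]=?,scc[3]=?,scc[4]=?,scc[5]=?,scc[6]=?)
step 3: low=(low[0]=0,low[1]=2,low[2]=0,low[3]=?,low[4]=?,low[5]=?,low[6]=?); scc=(scc[0]=1,scc[1]=0,scc[2]=1,scc[3]=?,scc[4]=?,scc[5]=?,scc[6]=?)
step 4: low=(low[0]=0,low[1]=2,low[2]=0,low[3]=3,low[4]=5,low[5]=4,low[6]=?); scc=(scc[0]=1,scc[1]=0,scc[2]=1,scc[3]=?,scc[4]=2,scc[5]=?,scc[6]=?)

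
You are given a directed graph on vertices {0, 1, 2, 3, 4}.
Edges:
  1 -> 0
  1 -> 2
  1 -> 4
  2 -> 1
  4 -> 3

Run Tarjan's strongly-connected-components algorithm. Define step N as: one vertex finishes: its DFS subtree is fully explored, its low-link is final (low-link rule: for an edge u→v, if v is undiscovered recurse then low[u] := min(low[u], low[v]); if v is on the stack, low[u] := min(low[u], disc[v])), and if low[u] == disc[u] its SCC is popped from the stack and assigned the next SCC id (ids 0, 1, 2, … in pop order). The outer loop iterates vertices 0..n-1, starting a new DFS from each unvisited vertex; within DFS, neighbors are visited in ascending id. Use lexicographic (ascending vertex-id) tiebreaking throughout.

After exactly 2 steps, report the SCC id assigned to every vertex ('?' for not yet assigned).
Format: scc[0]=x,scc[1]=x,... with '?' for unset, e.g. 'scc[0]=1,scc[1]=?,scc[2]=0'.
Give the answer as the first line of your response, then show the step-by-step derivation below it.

scc[0]=0,scc[1]=?,scc[2]=?,scc[3]=?,scc[4]=?

step 1: low=(low[0]=0,low[1]=?,low[2]=?,low[3]=?,low[4]=?); scc=(scc[0]=0,scc[1]=?,scc[2]=?,scc[3]=?,scc[4]=?)
step 2: low=(low[0]=0,low[1]=1,low[2]=1,low[3]=?,low[4]=?); scc=(scc[0]=0,scc[1]=?,scc[2]=?,scc[3]=?,scc[4]=?)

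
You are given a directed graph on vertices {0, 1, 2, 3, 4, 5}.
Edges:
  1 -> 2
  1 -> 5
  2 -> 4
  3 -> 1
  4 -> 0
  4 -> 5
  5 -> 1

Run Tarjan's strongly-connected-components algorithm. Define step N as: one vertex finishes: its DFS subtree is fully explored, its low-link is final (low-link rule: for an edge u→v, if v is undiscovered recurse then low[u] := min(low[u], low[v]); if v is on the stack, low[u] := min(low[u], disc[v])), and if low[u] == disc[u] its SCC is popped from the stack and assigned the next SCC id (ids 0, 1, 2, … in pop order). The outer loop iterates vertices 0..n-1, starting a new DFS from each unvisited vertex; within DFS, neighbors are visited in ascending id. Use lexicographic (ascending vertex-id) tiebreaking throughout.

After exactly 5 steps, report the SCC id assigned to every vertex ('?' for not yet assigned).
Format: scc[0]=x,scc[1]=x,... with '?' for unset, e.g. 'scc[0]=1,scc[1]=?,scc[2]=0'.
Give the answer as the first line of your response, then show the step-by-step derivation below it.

scc[0]=0,scc[1]=1,scc[2]=1,scc[3]=?,scc[4]=1,scc[5]=1

step 1: low=(low[0]=0,low[1]=?,low[2]=?,low[3]=?,low[4]=?,low[5]=?); scc=(scc[0]=0,scc[1]=?,scc[2]=?,scc[3]=?,scc[4]=?,scc[5]=?)
step 2: low=(low[0]=0,low[1]=1,low[2]=2,low[3]=?,low[4]=3,low[5]=1); scc=(scc[0]=0,scc[1]=?,scc[2]=?,scc[3]=?,scc[4]=?,scc[5]=?)
step 3: low=(low[0]=0,low[1]=1,low[2]=2,low[3]=?,low[4]=1,low[5]=1); scc=(scc[0]=0,scc[1]=?,scc[2]=?,scc[3]=?,scc[4]=?,scc[5]=?)
step 4: low=(low[0]=0,low[1]=1,low[2]=1,low[3]=?,low[4]=1,low[5]=1); scc=(scc[0]=0,scc[1]=?,scc[2]=?,scc[3]=?,scc[4]=?,scc[5]=?)
step 5: low=(low[0]=0,low[1]=1,low[2]=1,low[3]=?,low[4]=1,low[5]=1); scc=(scc[0]=0,scc[1]=1,scc[2]=1,scc[3]=?,scc[4]=1,scc[5]=1)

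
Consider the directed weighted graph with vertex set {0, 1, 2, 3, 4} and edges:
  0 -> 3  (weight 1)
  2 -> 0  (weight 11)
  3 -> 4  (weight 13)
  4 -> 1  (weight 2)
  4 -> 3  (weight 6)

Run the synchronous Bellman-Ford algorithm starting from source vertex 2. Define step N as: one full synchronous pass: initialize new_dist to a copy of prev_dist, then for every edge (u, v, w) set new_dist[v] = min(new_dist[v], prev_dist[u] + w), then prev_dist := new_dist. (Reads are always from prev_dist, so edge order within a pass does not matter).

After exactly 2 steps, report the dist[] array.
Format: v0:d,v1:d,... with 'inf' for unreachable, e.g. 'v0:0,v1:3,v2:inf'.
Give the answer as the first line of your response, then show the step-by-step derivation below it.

v0:11,v1:inf,v2:0,v3:12,v4:inf

step 1: dist = v0:11,v1:inf,v2:0,v3:inf,v4:inf
step 2: dist = v0:11,v1:inf,v2:0,v3:12,v4:inf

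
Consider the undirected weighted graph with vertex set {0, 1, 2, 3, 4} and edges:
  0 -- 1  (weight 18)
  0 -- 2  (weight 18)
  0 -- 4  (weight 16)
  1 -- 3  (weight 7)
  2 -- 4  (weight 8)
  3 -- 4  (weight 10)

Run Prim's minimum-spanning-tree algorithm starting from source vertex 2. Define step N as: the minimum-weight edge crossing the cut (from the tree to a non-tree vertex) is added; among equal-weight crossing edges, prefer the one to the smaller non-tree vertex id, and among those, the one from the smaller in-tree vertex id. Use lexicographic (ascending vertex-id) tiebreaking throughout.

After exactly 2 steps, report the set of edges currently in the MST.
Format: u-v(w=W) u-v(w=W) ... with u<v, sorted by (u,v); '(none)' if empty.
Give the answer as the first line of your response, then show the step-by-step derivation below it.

2-4(w=8) 3-4(w=10)

step 1: add edge 2-4 (w=8); MST = {2-4(w=8)}
step 2: add edge 3-4 (w=10); MST = {2-4(w=8) 3-4(w=10)}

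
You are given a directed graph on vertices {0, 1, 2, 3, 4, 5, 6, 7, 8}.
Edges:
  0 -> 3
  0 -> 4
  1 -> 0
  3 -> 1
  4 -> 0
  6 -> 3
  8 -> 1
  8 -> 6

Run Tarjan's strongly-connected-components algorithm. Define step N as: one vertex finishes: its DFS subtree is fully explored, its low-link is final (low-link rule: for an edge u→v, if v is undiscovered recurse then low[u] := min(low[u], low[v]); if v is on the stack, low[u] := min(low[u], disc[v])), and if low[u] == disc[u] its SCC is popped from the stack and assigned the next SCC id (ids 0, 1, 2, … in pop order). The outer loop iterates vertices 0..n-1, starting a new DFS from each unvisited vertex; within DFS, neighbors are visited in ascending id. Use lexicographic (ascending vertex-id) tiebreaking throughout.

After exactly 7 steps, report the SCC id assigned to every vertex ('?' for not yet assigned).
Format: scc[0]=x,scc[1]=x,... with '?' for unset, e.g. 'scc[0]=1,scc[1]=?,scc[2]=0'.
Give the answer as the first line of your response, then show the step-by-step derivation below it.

scc[0]=0,scc[1]=0,scc[2]=1,scc[3]=0,scc[4]=0,scc[5]=2,scc[6]=3,scc[7]=?,scc[8]=?

step 1: low=(low[0]=0,low[1]=0,low[2]=?,low[3]=1,low[4]=?,low[5]=?,low[6]=?,low[7]=?,low[8]=?); scc=(scc[0]=?,scc[1]=?,scc[2]=?,scc[3]=?,scc[4]=?,scc[5]=?,scc[6]=?,scc[7]=?,scc[8]=?)
step 2: low=(low[0]=0,low[1]=0,low[2]=?,low[3]=0,low[4]=?,low[5]=?,low[6]=?,low[7]=?,low[8]=?); scc=(scc[0]=?,scc[1]=?,scc[2]=?,scc[3]=?,scc[4]=?,scc[5]=?,scc[6]=?,scc[7]=?,scc[8]=?)
step 3: low=(low[0]=0,low[1]=0,low[2]=?,low[3]=0,low[4]=0,low[5]=?,low[6]=?,low[7]=?,low[8]=?); scc=(scc[0]=?,scc[1]=?,scc[2]=?,scc[3]=?,scc[4]=?,scc[5]=?,scc[6]=?,scc[7]=?,scc[8]=?)
step 4: low=(low[0]=0,low[1]=0,low[2]=?,low[3]=0,low[4]=0,low[5]=?,low[6]=?,low[7]=?,low[8]=?); scc=(scc[0]=0,scc[1]=0,scc[2]=?,scc[3]=0,scc[4]=0,scc[5]=?,scc[6]=?,scc[7]=?,scc[8]=?)
step 5: low=(low[0]=0,low[1]=0,low[2]=4,low[3]=0,low[4]=0,low[5]=?,low[6]=?,low[7]=?,low[8]=?); scc=(scc[0]=0,scc[1]=0,scc[2]=1,scc[3]=0,scc[4]=0,scc[5]=?,scc[6]=?,scc[7]=?,scc[8]=?)
step 6: low=(low[0]=0,low[1]=0,low[2]=4,low[3]=0,low[4]=0,low[5]=5,low[6]=?,low[7]=?,low[8]=?); scc=(scc[0]=0,scc[1]=0,scc[2]=1,scc[3]=0,scc[4]=0,scc[5]=2,scc[6]=?,scc[7]=?,scc[8]=?)
step 7: low=(low[0]=0,low[1]=0,low[2]=4,low[3]=0,low[4]=0,low[5]=5,low[6]=6,low[7]=?,low[8]=?); scc=(scc[0]=0,scc[1]=0,scc[2]=1,scc[3]=0,scc[4]=0,scc[5]=2,scc[6]=3,scc[7]=?,scc[8]=?)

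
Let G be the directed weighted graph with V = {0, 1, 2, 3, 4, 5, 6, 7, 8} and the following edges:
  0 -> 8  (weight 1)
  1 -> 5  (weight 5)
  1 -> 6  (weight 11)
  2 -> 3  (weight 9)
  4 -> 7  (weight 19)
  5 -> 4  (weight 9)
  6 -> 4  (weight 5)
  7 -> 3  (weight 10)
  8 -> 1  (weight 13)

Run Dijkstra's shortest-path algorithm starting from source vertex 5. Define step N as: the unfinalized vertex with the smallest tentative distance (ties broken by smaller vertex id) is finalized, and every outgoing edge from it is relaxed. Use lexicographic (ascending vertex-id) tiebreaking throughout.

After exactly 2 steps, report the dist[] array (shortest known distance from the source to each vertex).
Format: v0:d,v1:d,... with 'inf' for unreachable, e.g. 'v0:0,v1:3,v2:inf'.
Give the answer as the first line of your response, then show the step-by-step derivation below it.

v0:inf,v1:inf,v2:inf,v3:inf,v4:9,v5:0,v6:inf,v7:28,v8:inf

step 1: dist = v0:inf,v1:inf,v2:inf,v3:inf,v4:9,v5:0,v6:inf,v7:inf,v8:inf
step 2: dist = v0:inf,v1:inf,v2:inf,v3:inf,v4:9,v5:0,v6:inf,v7:28,v8:inf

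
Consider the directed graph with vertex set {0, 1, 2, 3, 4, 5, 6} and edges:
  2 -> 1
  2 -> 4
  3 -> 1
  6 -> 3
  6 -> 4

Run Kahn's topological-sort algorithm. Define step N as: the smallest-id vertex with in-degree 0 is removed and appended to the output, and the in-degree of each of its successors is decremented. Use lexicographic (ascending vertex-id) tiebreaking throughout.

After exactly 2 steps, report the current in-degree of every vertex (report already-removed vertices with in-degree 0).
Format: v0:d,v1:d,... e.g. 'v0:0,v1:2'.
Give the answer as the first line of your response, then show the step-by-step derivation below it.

v0:0,v1:1,v2:0,v3:1,v4:1,v5:0,v6:0

step 1: output 0; order=[0]; indeg=(0,2,0,1,2,0,0)
step 2: output 2; order=[0,2]; indeg=(0,1,0,1,1,0,0)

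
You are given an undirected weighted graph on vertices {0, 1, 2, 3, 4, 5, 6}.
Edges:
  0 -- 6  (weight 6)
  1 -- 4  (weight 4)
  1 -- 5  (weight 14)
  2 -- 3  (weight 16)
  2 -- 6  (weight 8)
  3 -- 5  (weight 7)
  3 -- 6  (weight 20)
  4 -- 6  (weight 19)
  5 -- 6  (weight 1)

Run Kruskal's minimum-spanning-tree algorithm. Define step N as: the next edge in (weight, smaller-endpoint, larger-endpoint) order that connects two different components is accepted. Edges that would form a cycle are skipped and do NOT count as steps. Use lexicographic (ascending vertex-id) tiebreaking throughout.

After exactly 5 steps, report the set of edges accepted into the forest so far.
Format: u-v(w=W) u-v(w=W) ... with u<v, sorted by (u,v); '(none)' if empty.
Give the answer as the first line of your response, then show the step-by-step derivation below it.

0-6(w=6) 1-4(w=4) 2-6(w=8) 3-5(w=7) 5-6(w=1)

step 1: add edge 5-6 (w=1); MST = {5-6(w=1)}
step 2: add edge 1-4 (w=4); MST = {1-4(w=4) 5-6(w=1)}
step 3: add edge 0-6 (w=6); MST = {0-6(w=6) 1-4(w=4) 5-6(w=1)}
step 4: add edge 3-5 (w=7); MST = {0-6(w=6) 1-4(w=4) 3-5(w=7) 5-6(w=1)}
step 5: add edge 2-6 (w=8); MST = {0-6(w=6) 1-4(w=4) 2-6(w=8) 3-5(w=7) 5-6(w=1)}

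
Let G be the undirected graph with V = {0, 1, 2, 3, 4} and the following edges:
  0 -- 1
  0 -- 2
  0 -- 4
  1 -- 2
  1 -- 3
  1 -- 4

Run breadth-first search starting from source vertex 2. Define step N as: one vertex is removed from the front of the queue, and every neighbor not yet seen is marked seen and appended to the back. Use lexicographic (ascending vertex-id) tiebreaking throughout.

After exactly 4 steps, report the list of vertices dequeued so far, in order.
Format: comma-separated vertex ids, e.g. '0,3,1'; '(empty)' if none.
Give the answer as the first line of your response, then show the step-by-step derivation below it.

2,0,1,4

step 1: dequeue 2; queue=[0,1]; order=2
step 2: dequeue 0; queue=[1,4]; order=2,0
step 3: dequeue 1; queue=[4,3]; order=2,0,1
step 4: dequeue 4; queue=[3]; order=2,0,1,4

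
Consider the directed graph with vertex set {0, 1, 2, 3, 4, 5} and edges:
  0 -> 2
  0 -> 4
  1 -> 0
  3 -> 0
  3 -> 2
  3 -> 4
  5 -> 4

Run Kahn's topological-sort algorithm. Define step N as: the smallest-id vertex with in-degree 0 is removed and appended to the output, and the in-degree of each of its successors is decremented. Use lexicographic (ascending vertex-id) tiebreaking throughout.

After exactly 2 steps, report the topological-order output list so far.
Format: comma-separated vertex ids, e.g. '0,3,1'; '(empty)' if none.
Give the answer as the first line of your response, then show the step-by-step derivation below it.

1,3

step 1: output 1; order=[1]; indeg=(1,0,2,0,3,0)
step 2: output 3; order=[1,3]; indeg=(0,0,1,0,2,0)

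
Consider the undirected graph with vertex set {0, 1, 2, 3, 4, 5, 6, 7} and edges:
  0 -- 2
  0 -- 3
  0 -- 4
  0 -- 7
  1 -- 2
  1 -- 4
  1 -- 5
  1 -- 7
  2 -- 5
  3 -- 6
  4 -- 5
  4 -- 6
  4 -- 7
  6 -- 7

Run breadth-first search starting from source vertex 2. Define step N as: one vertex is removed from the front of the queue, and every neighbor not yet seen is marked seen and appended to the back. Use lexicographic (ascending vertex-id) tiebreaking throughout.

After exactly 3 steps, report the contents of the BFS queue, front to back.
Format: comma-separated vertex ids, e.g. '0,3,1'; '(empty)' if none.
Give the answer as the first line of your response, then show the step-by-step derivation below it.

5,3,4,7

step 1: dequeue 2; queue=[0,1,5]; order=2
step 2: dequeue 0; queue=[1,5,3,4,7]; order=2,0
step 3: dequeue 1; queue=[5,3,4,7]; order=2,0,1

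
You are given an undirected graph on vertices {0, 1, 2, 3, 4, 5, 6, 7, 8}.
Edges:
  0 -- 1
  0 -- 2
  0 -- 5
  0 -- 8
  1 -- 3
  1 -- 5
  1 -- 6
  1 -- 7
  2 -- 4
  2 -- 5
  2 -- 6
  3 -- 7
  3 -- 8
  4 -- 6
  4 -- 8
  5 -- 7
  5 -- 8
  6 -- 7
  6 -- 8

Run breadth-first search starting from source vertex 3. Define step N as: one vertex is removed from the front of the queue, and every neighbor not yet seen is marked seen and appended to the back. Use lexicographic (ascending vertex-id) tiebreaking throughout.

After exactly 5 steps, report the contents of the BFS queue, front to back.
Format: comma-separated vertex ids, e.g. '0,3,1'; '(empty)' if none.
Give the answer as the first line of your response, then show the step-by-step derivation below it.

5,6,4,2

step 1: dequeue 3; queue=[1,7,8]; order=3
step 2: dequeue 1; queue=[7,8,0,5,6]; order=3,1
step 3: dequeue 7; queue=[8,0,5,6]; order=3,1,7
step 4: dequeue 8; queue=[0,5,6,4]; order=3,1,7,8
step 5: dequeue 0; queue=[5,6,4,2]; order=3,1,7,8,0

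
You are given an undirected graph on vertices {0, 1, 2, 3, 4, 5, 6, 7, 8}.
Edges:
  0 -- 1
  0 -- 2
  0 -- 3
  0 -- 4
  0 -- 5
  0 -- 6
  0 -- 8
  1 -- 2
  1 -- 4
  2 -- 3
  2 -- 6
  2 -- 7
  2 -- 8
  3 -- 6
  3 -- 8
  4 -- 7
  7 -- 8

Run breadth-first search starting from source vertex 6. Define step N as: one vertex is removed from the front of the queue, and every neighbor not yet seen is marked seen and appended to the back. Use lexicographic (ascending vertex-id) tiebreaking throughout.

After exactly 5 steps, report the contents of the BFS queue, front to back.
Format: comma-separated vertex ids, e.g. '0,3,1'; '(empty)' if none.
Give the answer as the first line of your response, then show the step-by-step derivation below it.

4,5,8,7

step 1: dequeue 6; queue=[0,2,3]; order=6
step 2: dequeue 0; queue=[2,3,1,4,5,8]; order=6,0
step 3: dequeue 2; queue=[3,1,4,5,8,7]; order=6,0,2
step 4: dequeue 3; queue=[1,4,5,8,7]; order=6,0,2,3
step 5: dequeue 1; queue=[4,5,8,7]; order=6,0,2,3,1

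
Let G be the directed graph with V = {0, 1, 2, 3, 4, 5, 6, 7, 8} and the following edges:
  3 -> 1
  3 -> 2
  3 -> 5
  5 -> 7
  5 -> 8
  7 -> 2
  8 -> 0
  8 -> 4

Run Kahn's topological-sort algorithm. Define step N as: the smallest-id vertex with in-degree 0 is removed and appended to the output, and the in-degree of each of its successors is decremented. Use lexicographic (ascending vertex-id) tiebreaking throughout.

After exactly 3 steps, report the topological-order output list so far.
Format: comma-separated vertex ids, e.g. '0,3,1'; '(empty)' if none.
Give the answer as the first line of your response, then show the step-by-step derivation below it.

3,1,5

step 1: output 3; order=[3]; indeg=(1,0,1,0,1,0,0,1,1)
step 2: output 1; order=[3,1]; indeg=(1,0,1,0,1,0,0,1,1)
step 3: output 5; order=[3,1,5]; indeg=(1,0,1,0,1,0,0,0,0)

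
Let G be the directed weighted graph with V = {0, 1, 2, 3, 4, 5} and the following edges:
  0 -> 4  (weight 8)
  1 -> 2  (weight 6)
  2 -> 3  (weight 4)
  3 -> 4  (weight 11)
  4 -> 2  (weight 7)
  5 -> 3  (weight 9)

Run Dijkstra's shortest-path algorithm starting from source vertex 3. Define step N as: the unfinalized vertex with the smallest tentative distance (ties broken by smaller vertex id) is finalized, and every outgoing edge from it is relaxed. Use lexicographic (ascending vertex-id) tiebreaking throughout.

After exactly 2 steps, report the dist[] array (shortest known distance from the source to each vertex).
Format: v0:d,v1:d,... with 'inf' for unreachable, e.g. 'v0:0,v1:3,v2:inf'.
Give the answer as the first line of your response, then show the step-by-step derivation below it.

v0:inf,v1:inf,v2:18,v3:0,v4:11,v5:inf

step 1: dist = v0:inf,v1:inf,v2:inf,v3:0,v4:11,v5:inf
step 2: dist = v0:inf,v1:inf,v2:18,v3:0,v4:11,v5:inf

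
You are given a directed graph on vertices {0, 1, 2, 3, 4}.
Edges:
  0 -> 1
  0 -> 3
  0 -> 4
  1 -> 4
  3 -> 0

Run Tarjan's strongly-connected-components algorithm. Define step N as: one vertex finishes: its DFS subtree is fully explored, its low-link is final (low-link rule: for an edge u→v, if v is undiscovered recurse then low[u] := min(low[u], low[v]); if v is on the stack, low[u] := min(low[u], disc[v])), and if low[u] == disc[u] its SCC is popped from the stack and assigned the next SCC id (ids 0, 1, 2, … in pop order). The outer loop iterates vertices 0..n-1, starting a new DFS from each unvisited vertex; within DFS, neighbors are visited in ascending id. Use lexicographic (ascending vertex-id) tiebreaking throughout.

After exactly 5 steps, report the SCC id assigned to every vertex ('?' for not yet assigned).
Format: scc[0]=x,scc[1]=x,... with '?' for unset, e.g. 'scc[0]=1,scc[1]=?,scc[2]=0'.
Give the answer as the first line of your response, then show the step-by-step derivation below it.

scc[0]=2,scc[1]=1,scc[2]=3,scc[3]=2,scc[4]=0

step 1: low=(low[0]=0,low[1]=1,low[2]=?,low[3]=?,low[4]=2); scc=(scc[0]=?,scc[1]=?,scc[2]=?,scc[3]=?,scc[4]=0)
step 2: low=(low[0]=0,low[1]=1,low[2]=?,low[3]=?,low[4]=2); scc=(scc[0]=?,scc[1]=1,scc[2]=?,scc[3]=?,scc[4]=0)
step 3: low=(low[0]=0,low[1]=1,low[2]=?,low[3]=0,low[4]=2); scc=(scc[0]=?,scc[1]=1,scc[2]=?,scc[3]=?,scc[4]=0)
step 4: low=(low[0]=0,low[1]=1,low[2]=?,low[3]=0,low[4]=2); scc=(scc[0]=2,scc[1]=1,scc[2]=?,scc[3]=2,scc[4]=0)
step 5: low=(low[0]=0,low[1]=1,low[2]=4,low[3]=0,low[4]=2); scc=(scc[0]=2,scc[1]=1,scc[2]=3,scc[3]=2,scc[4]=0)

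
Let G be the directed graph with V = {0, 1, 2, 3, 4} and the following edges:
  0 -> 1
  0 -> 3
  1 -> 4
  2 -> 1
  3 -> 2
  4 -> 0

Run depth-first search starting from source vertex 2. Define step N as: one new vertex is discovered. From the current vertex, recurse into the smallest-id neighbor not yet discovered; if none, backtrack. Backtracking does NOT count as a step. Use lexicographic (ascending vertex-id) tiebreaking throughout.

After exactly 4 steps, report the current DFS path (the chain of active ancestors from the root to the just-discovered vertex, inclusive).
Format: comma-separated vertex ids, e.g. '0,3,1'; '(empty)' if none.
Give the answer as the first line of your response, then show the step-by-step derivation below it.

2,1,4,0

step 1: discover 2; path=2; order=2
step 2: discover 1; path=2>1; order=2,1
step 3: discover 4; path=2>1>4; order=2,1,4
step 4: discover 0; path=2>1>4>0; order=2,1,4,0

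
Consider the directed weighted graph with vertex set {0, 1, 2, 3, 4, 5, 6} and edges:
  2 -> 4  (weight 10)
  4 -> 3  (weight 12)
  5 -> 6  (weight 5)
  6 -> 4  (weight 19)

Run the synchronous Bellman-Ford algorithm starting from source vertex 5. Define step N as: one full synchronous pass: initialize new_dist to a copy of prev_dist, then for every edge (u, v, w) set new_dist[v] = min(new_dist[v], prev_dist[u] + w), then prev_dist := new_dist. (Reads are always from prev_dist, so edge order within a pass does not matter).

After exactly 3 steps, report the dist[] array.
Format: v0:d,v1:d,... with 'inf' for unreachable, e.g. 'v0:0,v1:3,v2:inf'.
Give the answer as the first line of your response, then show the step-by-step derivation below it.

v0:inf,v1:inf,v2:inf,v3:36,v4:24,v5:0,v6:5

step 1: dist = v0:inf,v1:inf,v2:inf,v3:inf,v4:inf,v5:0,v6:5
step 2: dist = v0:inf,v1:inf,v2:inf,v3:inf,v4:24,v5:0,v6:5
step 3: dist = v0:inf,v1:inf,v2:inf,v3:36,v4:24,v5:0,v6:5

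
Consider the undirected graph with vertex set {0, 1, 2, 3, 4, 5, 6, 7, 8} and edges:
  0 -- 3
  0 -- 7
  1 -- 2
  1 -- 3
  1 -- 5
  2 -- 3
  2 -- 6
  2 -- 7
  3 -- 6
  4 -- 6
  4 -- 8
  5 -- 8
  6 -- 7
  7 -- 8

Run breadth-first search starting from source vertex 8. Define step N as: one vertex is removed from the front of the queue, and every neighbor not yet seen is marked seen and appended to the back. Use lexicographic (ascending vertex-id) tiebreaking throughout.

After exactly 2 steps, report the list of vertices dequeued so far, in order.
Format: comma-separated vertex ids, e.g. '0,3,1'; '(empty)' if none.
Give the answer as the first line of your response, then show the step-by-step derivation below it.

8,4

step 1: dequeue 8; queue=[4,5,7]; order=8
step 2: dequeue 4; queue=[5,7,6]; order=8,4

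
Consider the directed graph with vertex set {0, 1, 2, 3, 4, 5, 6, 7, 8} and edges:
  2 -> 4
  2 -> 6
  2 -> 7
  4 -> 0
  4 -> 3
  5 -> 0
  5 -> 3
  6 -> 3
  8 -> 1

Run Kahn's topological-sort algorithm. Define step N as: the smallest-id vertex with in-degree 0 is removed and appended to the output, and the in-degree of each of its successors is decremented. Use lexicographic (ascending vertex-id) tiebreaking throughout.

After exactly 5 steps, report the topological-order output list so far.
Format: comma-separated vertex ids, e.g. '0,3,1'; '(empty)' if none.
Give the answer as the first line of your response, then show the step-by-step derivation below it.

2,4,5,0,6

step 1: output 2; order=[2]; indeg=(2,1,0,3,0,0,0,0,0)
step 2: output 4; order=[2,4]; indeg=(1,1,0,2,0,0,0,0,0)
step 3: output 5; order=[2,4,5]; indeg=(0,1,0,1,0,0,0,0,0)
step 4: output 0; order=[2,4,5,0]; indeg=(0,1,0,1,0,0,0,0,0)
step 5: output 6; order=[2,4,5,0,6]; indeg=(0,1,0,0,0,0,0,0,0)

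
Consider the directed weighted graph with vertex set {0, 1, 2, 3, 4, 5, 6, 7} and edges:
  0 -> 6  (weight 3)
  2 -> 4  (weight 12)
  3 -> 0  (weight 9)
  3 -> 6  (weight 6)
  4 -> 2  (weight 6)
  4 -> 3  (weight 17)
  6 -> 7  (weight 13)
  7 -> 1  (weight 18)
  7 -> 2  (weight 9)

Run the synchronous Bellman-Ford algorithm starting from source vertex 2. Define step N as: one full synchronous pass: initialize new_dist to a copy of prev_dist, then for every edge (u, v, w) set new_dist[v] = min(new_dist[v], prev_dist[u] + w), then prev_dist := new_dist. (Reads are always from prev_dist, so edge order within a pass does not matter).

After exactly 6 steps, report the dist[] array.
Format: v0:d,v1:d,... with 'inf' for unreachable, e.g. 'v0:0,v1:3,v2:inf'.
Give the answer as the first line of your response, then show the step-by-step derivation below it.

v0:38,v1:66,v2:0,v3:29,v4:12,v5:inf,v6:35,v7:48

step 1: dist = v0:inf,v1:inf,v2:0,v3:inf,v4:12,v5:inf,v6:inf,v7:inf
step 2: dist = v0:inf,v1:inf,v2:0,v3:29,v4:12,v5:inf,v6:inf,v7:inf
step 3: dist = v0:38,v1:inf,v2:0,v3:29,v4:12,v5:inf,v6:35,v7:inf
step 4: dist = v0:38,v1:inf,v2:0,v3:29,v4:12,v5:inf,v6:35,v7:48
step 5: dist = v0:38,v1:66,v2:0,v3:29,v4:12,v5:inf,v6:35,v7:48
step 6: dist = v0:38,v1:66,v2:0,v3:29,v4:12,v5:inf,v6:35,v7:48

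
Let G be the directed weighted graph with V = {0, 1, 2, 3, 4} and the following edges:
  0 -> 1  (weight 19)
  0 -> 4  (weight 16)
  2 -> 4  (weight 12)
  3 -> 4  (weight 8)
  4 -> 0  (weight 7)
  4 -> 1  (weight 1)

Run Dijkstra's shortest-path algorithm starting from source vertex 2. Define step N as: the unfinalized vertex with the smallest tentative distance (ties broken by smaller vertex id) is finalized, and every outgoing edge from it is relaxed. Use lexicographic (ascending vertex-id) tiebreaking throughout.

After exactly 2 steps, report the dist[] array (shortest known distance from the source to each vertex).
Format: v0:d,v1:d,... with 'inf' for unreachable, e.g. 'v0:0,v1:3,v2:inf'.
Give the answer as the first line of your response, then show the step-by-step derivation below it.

v0:19,v1:13,v2:0,v3:inf,v4:12

step 1: dist = v0:inf,v1:inf,v2:0,v3:inf,v4:12
step 2: dist = v0:19,v1:13,v2:0,v3:inf,v4:12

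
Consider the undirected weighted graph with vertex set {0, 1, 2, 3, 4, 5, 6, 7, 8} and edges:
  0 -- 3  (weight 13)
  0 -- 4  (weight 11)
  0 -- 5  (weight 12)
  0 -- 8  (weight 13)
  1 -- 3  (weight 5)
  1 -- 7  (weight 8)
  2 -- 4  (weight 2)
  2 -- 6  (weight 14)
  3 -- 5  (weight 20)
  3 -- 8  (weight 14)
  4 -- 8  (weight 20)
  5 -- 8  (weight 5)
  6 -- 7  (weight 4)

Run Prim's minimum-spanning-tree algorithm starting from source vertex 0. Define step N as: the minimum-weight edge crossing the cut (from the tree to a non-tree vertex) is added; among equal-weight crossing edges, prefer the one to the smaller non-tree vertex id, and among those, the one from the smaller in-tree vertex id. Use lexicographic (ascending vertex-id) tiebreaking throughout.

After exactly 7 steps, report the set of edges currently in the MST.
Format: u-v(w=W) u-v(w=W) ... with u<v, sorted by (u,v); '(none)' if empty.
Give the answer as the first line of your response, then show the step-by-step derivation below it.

0-3(w=13) 0-4(w=11) 0-5(w=12) 1-3(w=5) 1-7(w=8) 2-4(w=2) 5-8(w=5)

step 1: add edge 0-4 (w=11); MST = {0-4(w=11)}
step 2: add edge 2-4 (w=2); MST = {0-4(w=11) 2-4(w=2)}
step 3: add edge 0-5 (w=12); MST = {0-4(w=11) 0-5(w=12) 2-4(w=2)}
step 4: add edge 5-8 (w=5); MST = {0-4(w=11) 0-5(w=12) 2-4(w=2) 5-8(w=5)}
step 5: add edge 0-3 (w=13); MST = {0-3(w=13) 0-4(w=11) 0-5(w=12) 2-4(w=2) 5-8(w=5)}
step 6: add edge 1-3 (w=5); MST = {0-3(w=13) 0-4(w=11) 0-5(w=12) 1-3(w=5) 2-4(w=2) 5-8(w=5)}
step 7: add edge 1-7 (w=8); MST = {0-3(w=13) 0-4(w=11) 0-5(w=12) 1-3(w=5) 1-7(w=8) 2-4(w=2) 5-8(w=5)}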